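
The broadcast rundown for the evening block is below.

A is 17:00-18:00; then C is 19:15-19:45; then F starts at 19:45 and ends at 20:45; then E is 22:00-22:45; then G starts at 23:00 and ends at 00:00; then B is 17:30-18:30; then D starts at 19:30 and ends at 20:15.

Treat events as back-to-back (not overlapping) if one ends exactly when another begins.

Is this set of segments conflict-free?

Sorted by start: A, B, C, D, F, E, G.
B starts before A ends → A and B overlap.
That's a conflict, so the schedule is not conflict-free.

No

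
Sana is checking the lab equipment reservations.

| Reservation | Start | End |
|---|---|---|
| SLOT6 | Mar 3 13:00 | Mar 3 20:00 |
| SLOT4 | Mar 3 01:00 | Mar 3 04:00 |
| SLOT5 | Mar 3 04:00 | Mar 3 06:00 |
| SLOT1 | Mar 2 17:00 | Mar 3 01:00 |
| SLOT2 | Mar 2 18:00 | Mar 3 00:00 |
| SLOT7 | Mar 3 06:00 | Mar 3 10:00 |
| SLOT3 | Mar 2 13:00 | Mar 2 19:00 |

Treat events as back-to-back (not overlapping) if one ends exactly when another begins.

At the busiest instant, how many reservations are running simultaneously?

Walk through starts and ends in time order (an end at T is processed before a start at T):
Mar 2 13:00 start SLOT3 → 1
Mar 2 17:00 start SLOT1 → 2
Mar 2 18:00 start SLOT2 → 3
Mar 2 19:00 end SLOT3 → 2
Mar 3 00:00 end SLOT2 → 1
Mar 3 01:00 end SLOT1 → 0
Mar 3 01:00 start SLOT4 → 1
Mar 3 04:00 end SLOT4 → 0
Mar 3 04:00 start SLOT5 → 1
Mar 3 06:00 end SLOT5 → 0
Mar 3 06:00 start SLOT7 → 1
Mar 3 10:00 end SLOT7 → 0
Mar 3 13:00 start SLOT6 → 1
Mar 3 20:00 end SLOT6 → 0
Peak is 3, at Mar 2 18:00 (SLOT1, SLOT2, SLOT3).

3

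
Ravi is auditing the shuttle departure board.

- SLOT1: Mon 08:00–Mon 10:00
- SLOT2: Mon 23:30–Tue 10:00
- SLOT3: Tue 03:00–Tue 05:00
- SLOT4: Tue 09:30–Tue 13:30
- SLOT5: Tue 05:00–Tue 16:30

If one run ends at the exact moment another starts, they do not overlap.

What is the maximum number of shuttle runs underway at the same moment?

Walk through starts and ends in time order (an end at T is processed before a start at T):
Mon 08:00 start SLOT1 → 1
Mon 10:00 end SLOT1 → 0
Mon 23:30 start SLOT2 → 1
Tue 03:00 start SLOT3 → 2
Tue 05:00 end SLOT3 → 1
Tue 05:00 start SLOT5 → 2
Tue 09:30 start SLOT4 → 3
Tue 10:00 end SLOT2 → 2
Tue 13:30 end SLOT4 → 1
Tue 16:30 end SLOT5 → 0
Peak is 3, at Tue 09:30 (SLOT2, SLOT4, SLOT5).

3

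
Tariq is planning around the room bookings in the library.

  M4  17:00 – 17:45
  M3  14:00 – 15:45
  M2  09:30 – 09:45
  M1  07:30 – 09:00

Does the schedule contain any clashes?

No

Sorted by start: M1, M2, M3, M4.
M2 starts after M1 ends, so nothing later overlaps M1 either.
M3 starts after M2 ends, so nothing later overlaps M2 either.
M4 starts after M3 ends.
Every pair is clear; the schedule has no overlaps.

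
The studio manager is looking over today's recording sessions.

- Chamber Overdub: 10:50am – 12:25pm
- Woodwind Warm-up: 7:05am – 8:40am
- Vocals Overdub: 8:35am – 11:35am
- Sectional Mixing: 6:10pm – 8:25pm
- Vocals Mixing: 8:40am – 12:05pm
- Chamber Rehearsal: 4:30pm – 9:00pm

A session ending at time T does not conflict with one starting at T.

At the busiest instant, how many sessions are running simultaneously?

3

Walk through starts and ends in time order (an end at T is processed before a start at T):
7:05am start Woodwind Warm-up → 1
8:35am start Vocals Overdub → 2
8:40am end Woodwind Warm-up → 1
8:40am start Vocals Mixing → 2
10:50am start Chamber Overdub → 3
11:35am end Vocals Overdub → 2
12:05pm end Vocals Mixing → 1
12:25pm end Chamber Overdub → 0
4:30pm start Chamber Rehearsal → 1
6:10pm start Sectional Mixing → 2
8:25pm end Sectional Mixing → 1
9:00pm end Chamber Rehearsal → 0
Peak is 3, at 10:50am (Chamber Overdub, Vocals Mixing, Vocals Overdub).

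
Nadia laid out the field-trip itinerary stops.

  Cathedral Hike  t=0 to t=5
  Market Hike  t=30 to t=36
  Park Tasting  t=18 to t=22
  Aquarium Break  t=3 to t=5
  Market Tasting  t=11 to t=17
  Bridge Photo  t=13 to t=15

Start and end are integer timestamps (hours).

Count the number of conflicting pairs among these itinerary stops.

2

Check each pair: they overlap iff neither finishes before the other starts.
Sorted by start: Cathedral Hike, Aquarium Break, Market Tasting, Bridge Photo, Park Tasting, Market Hike.
Aquarium Break starts before Cathedral Hike ends → Cathedral Hike and Aquarium Break overlap.
Market Tasting starts after Cathedral Hike ends; Cathedral Hike is clear from here.
Market Tasting starts after Aquarium Break ends; Aquarium Break is clear from here.
Bridge Photo starts before Market Tasting ends → Market Tasting and Bridge Photo overlap.
Park Tasting starts after Market Tasting ends; Market Tasting is clear from here.
Park Tasting starts after Bridge Photo ends; Bridge Photo is clear from here.
Market Hike starts after Park Tasting ends.
Overlapping pairs: Aquarium Break & Cathedral Hike, Bridge Photo & Market Tasting — 2 in total.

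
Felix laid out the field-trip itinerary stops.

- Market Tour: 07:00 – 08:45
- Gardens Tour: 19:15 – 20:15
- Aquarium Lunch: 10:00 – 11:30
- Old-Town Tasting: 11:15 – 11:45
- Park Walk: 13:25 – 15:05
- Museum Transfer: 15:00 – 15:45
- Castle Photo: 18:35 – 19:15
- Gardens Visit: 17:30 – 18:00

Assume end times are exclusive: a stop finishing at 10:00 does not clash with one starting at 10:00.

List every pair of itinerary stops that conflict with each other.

Aquarium Lunch & Old-Town Tasting, Museum Transfer & Park Walk

Sorted by start: Market Tour, Aquarium Lunch, Old-Town Tasting, Park Walk, Museum Transfer, Gardens Visit, Castle Photo, Gardens Tour.
Aquarium Lunch starts after Market Tour ends, so Market Tour has no further overlaps.
Old-Town Tasting starts before Aquarium Lunch ends → Aquarium Lunch and Old-Town Tasting overlap.
Park Walk starts after Aquarium Lunch ends, so Aquarium Lunch has no further overlaps.
Park Walk starts after Old-Town Tasting ends, so Old-Town Tasting has no further overlaps.
Museum Transfer starts before Park Walk ends → Park Walk and Museum Transfer overlap.
Gardens Visit starts after Park Walk ends, so Park Walk has no further overlaps.
Gardens Visit starts after Museum Transfer ends, so Museum Transfer has no further overlaps.
Castle Photo starts after Gardens Visit ends, so Gardens Visit has no further overlaps.
Gardens Tour starts exactly when Castle Photo ends (back-to-back, no overlap).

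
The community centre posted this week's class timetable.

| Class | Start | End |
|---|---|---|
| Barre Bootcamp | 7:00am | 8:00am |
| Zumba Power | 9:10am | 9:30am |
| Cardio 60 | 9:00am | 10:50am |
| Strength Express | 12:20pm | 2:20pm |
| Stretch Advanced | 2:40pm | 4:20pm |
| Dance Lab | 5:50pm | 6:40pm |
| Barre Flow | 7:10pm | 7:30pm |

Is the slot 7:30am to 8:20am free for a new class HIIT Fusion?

No — it overlaps Barre Bootcamp

Barre Bootcamp: starts 7:00am before HIIT Fusion ends 8:20am, and ends 8:00am after HIIT Fusion starts 7:30am → overlap.
Cardio 60: starts 9:00am at or after HIIT Fusion ends 8:20am → clear.
Zumba Power: starts 9:10am at or after HIIT Fusion ends 8:20am → clear.
Strength Express: starts 12:20pm at or after HIIT Fusion ends 8:20am → clear.
Stretch Advanced: starts 2:40pm at or after HIIT Fusion ends 8:20am → clear.
Dance Lab: starts 5:50pm at or after HIIT Fusion ends 8:20am → clear.
Barre Flow: starts 7:10pm at or after HIIT Fusion ends 8:20am → clear.
HIIT Fusion overlaps Barre Bootcamp.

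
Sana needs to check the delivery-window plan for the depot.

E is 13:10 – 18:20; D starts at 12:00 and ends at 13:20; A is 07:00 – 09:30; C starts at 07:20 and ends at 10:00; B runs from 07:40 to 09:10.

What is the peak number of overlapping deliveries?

3

Sweep the timeline, counting +1 at each start and −1 at each end (ends before starts at a tie):
07:00 start A → 1
07:20 start C → 2
07:40 start B → 3
09:10 end B → 2
09:30 end A → 1
10:00 end C → 0
12:00 start D → 1
13:10 start E → 2
13:20 end D → 1
18:20 end E → 0
Peak is 3, at 07:40 (A, B, C).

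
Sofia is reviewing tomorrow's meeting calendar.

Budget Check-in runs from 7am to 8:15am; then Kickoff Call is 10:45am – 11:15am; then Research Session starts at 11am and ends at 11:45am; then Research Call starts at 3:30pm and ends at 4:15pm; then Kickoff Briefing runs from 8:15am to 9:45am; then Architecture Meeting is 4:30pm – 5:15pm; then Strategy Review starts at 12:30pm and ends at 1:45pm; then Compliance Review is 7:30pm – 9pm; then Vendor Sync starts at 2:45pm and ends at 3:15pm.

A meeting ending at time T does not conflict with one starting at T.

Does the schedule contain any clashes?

Yes

Sorted by start: Budget Check-in, Kickoff Briefing, Kickoff Call, Research Session, Strategy Review, Vendor Sync, Research Call, Architecture Meeting, Compliance Review.
Kickoff Briefing starts exactly when Budget Check-in ends (back-to-back, no overlap); Budget Check-in is clear from here.
Kickoff Call starts after Kickoff Briefing ends; Kickoff Briefing is clear from here.
Research Session starts before Kickoff Call ends → Kickoff Call and Research Session overlap.
That's a conflict, so the schedule is not conflict-free.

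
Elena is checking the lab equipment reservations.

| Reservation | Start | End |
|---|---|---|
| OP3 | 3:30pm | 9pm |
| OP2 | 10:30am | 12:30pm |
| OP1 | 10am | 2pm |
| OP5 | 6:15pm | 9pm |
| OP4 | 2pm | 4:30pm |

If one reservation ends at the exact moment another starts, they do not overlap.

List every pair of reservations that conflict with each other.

Sorted by start: OP1, OP2, OP4, OP3, OP5.
OP2 starts before OP1 ends → OP1 and OP2 overlap.
OP4 starts exactly when OP1 ends (back-to-back, no overlap) — done with OP1.
OP4 starts after OP2 ends — done with OP2.
OP3 starts before OP4 ends → OP4 and OP3 overlap.
OP5 starts after OP4 ends.
OP5 starts before OP3 ends → OP3 and OP5 overlap.

OP1 & OP2, OP3 & OP4, OP3 & OP5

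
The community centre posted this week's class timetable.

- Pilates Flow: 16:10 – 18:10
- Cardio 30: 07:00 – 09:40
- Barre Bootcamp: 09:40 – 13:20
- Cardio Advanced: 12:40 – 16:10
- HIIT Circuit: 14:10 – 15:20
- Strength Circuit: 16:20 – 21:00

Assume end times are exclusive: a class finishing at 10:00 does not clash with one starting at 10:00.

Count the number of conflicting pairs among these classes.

3

Sorted by start: Cardio 30, Barre Bootcamp, Cardio Advanced, HIIT Circuit, Pilates Flow, Strength Circuit.
Barre Bootcamp starts exactly when Cardio 30 ends (back-to-back, no overlap), so nothing later overlaps Cardio 30 either.
Cardio Advanced starts before Barre Bootcamp ends → Barre Bootcamp and Cardio Advanced overlap.
HIIT Circuit starts after Barre Bootcamp ends, so nothing later overlaps Barre Bootcamp either.
HIIT Circuit starts before Cardio Advanced ends → Cardio Advanced and HIIT Circuit overlap.
Pilates Flow starts exactly when Cardio Advanced ends (back-to-back, no overlap), so nothing later overlaps Cardio Advanced either.
Pilates Flow starts after HIIT Circuit ends, so nothing later overlaps HIIT Circuit either.
Strength Circuit starts before Pilates Flow ends → Pilates Flow and Strength Circuit overlap.
Overlapping pairs: Barre Bootcamp & Cardio Advanced, Cardio Advanced & HIIT Circuit, Pilates Flow & Strength Circuit — 3 in total.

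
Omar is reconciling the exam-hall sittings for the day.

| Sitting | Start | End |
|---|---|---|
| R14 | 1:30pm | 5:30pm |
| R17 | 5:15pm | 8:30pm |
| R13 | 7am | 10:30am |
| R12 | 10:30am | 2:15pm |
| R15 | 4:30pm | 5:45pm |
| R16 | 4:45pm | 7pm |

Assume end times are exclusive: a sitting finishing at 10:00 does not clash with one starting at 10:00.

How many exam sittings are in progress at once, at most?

4

Walk through starts and ends in time order (an end at T is processed before a start at T):
7am start R13 → 1
10:30am end R13 → 0
10:30am start R12 → 1
1:30pm start R14 → 2
2:15pm end R12 → 1
4:30pm start R15 → 2
4:45pm start R16 → 3
5:15pm start R17 → 4
5:30pm end R14 → 3
5:45pm end R15 → 2
7pm end R16 → 1
8:30pm end R17 → 0
Peak is 4, at 5:15pm (R14, R15, R16, R17).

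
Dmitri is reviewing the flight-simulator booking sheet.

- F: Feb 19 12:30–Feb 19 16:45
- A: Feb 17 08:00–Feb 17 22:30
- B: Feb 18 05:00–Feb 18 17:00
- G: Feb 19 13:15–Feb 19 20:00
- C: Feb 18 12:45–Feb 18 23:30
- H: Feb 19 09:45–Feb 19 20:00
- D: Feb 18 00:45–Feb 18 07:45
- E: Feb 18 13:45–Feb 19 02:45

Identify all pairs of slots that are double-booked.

Sorted by start: A, D, B, C, E, H, F, G.
D starts after A ends, so A has no further overlaps.
B starts before D ends → D and B overlap.
C starts after D ends, so D has no further overlaps.
C starts before B ends → B and C overlap.
E starts before B ends → B and E overlap.
H starts after B ends, so B has no further overlaps.
E starts before C ends → C and E overlap.
H starts after C ends, so C has no further overlaps.
H starts after E ends, so E has no further overlaps.
F starts before H ends → H and F overlap.
G starts before H ends → H and G overlap.
G starts before F ends → F and G overlap.

B & C, B & D, B & E, C & E, F & G, F & H, G & H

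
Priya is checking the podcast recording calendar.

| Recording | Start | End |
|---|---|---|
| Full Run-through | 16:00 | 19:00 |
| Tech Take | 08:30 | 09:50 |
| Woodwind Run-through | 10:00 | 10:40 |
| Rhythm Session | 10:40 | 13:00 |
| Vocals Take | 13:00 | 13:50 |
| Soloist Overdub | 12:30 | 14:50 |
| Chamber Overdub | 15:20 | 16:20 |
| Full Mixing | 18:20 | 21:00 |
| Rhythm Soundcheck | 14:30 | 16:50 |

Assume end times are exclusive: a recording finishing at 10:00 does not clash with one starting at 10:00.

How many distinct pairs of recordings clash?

7

Check each pair: they overlap iff neither finishes before the other starts.
Sorted by start: Tech Take, Woodwind Run-through, Rhythm Session, Soloist Overdub, Vocals Take, Rhythm Soundcheck, Chamber Overdub, Full Run-through, Full Mixing.
Woodwind Run-through starts after Tech Take ends — done with Tech Take.
Rhythm Session starts exactly when Woodwind Run-through ends (back-to-back, no overlap) — done with Woodwind Run-through.
Soloist Overdub starts before Rhythm Session ends → Rhythm Session and Soloist Overdub overlap.
Vocals Take starts exactly when Rhythm Session ends (back-to-back, no overlap) — done with Rhythm Session.
Vocals Take starts before Soloist Overdub ends → Soloist Overdub and Vocals Take overlap.
Rhythm Soundcheck starts before Soloist Overdub ends → Soloist Overdub and Rhythm Soundcheck overlap.
Chamber Overdub starts after Soloist Overdub ends — done with Soloist Overdub.
Rhythm Soundcheck starts after Vocals Take ends — done with Vocals Take.
Chamber Overdub starts before Rhythm Soundcheck ends → Rhythm Soundcheck and Chamber Overdub overlap.
Full Run-through starts before Rhythm Soundcheck ends → Rhythm Soundcheck and Full Run-through overlap.
Full Mixing starts after Rhythm Soundcheck ends.
Full Run-through starts before Chamber Overdub ends → Chamber Overdub and Full Run-through overlap.
Full Mixing starts after Chamber Overdub ends.
Full Mixing starts before Full Run-through ends → Full Run-through and Full Mixing overlap.
Overlapping pairs: Chamber Overdub & Full Run-through, Chamber Overdub & Rhythm Soundcheck, Full Mixing & Full Run-through, Full Run-through & Rhythm Soundcheck, Rhythm Session & Soloist Overdub, Rhythm Soundcheck & Soloist Overdub, Soloist Overdub & Vocals Take — 7 in total.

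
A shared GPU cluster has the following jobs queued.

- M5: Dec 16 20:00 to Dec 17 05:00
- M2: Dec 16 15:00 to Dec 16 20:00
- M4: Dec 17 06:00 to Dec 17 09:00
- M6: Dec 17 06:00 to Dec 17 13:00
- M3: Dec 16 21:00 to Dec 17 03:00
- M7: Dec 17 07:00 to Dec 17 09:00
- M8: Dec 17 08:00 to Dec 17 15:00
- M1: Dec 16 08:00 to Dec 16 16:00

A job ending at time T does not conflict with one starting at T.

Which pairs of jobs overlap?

M1 & M2, M3 & M5, M4 & M6, M4 & M7, M4 & M8, M6 & M7, M6 & M8, M7 & M8

Sorted by start: M1, M2, M5, M3, M4, M6, M7, M8.
M2 starts before M1 ends → M1 and M2 overlap.
M5 starts after M1 ends — done with M1.
M5 starts exactly when M2 ends (back-to-back, no overlap) — done with M2.
M3 starts before M5 ends → M5 and M3 overlap.
M4 starts after M5 ends — done with M5.
M4 starts after M3 ends — done with M3.
M6 starts before M4 ends → M4 and M6 overlap.
M7 starts before M4 ends → M4 and M7 overlap.
M8 starts before M4 ends → M4 and M8 overlap.
M7 starts before M6 ends → M6 and M7 overlap.
M8 starts before M6 ends → M6 and M8 overlap.
M8 starts before M7 ends → M7 and M8 overlap.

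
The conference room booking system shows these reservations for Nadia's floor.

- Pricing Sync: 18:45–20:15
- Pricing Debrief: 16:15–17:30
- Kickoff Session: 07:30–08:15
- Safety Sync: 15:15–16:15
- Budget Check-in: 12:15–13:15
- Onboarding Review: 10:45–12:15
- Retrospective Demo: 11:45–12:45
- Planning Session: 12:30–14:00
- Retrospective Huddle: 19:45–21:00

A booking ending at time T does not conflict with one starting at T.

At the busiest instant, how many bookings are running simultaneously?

Walk through starts and ends in time order (an end at T is processed before a start at T):
07:30 start Kickoff Session → 1
08:15 end Kickoff Session → 0
10:45 start Onboarding Review → 1
11:45 start Retrospective Demo → 2
12:15 end Onboarding Review → 1
12:15 start Budget Check-in → 2
12:30 start Planning Session → 3
12:45 end Retrospective Demo → 2
13:15 end Budget Check-in → 1
14:00 end Planning Session → 0
15:15 start Safety Sync → 1
16:15 end Safety Sync → 0
16:15 start Pricing Debrief → 1
17:30 end Pricing Debrief → 0
18:45 start Pricing Sync → 1
19:45 start Retrospective Huddle → 2
20:15 end Pricing Sync → 1
21:00 end Retrospective Huddle → 0
Peak is 3, at 12:30 (Budget Check-in, Planning Session, Retrospective Demo).

3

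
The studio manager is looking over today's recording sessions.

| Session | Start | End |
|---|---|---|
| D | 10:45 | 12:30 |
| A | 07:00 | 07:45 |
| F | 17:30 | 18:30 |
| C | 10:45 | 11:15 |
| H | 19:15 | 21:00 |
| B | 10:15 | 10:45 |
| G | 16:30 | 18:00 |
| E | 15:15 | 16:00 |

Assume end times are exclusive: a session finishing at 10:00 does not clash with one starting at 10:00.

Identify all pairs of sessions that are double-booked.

Two intervals overlap when each starts before the other ends.
Sorted by start: A, B, C, D, E, G, F, H.
B starts after A ends; A is clear from here.
C starts exactly when B ends (back-to-back, no overlap); B is clear from here.
D starts before C ends → C and D overlap.
E starts after C ends; C is clear from here.
E starts after D ends; D is clear from here.
G starts after E ends; E is clear from here.
F starts before G ends → G and F overlap.
H starts after G ends.
H starts after F ends.

C & D, F & G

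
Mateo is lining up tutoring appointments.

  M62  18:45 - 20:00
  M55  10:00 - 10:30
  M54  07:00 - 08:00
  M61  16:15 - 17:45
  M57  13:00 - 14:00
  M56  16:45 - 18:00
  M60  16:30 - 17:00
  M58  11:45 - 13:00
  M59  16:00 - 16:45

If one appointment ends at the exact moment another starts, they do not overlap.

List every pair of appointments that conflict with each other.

Sorted by start: M54, M55, M58, M57, M59, M61, M60, M56, M62.
M55 starts after M54 ends — done with M54.
M58 starts after M55 ends — done with M55.
M57 starts exactly when M58 ends (back-to-back, no overlap) — done with M58.
M59 starts after M57 ends — done with M57.
M61 starts before M59 ends → M59 and M61 overlap.
M60 starts before M59 ends → M59 and M60 overlap.
M56 starts exactly when M59 ends (back-to-back, no overlap) — done with M59.
M60 starts before M61 ends → M61 and M60 overlap.
M56 starts before M61 ends → M61 and M56 overlap.
M62 starts after M61 ends.
M56 starts before M60 ends → M60 and M56 overlap.
M62 starts after M60 ends.
M62 starts after M56 ends.

M56 & M60, M56 & M61, M59 & M60, M59 & M61, M60 & M61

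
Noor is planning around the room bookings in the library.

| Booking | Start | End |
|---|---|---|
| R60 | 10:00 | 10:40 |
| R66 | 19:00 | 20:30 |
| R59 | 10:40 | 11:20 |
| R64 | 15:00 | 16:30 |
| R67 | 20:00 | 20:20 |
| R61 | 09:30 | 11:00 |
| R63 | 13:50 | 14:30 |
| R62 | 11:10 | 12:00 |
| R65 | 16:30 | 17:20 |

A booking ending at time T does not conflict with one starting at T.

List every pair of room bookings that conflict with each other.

R59 & R61, R59 & R62, R60 & R61, R66 & R67

Sorted by start: R61, R60, R59, R62, R63, R64, R65, R66, R67.
R60 starts before R61 ends → R61 and R60 overlap.
R59 starts before R61 ends → R61 and R59 overlap.
R62 starts after R61 ends, so nothing later overlaps R61 either.
R59 starts exactly when R60 ends (back-to-back, no overlap), so nothing later overlaps R60 either.
R62 starts before R59 ends → R59 and R62 overlap.
R63 starts after R59 ends, so nothing later overlaps R59 either.
R63 starts after R62 ends, so nothing later overlaps R62 either.
R64 starts after R63 ends, so nothing later overlaps R63 either.
R65 starts exactly when R64 ends (back-to-back, no overlap), so nothing later overlaps R64 either.
R66 starts after R65 ends, so nothing later overlaps R65 either.
R67 starts before R66 ends → R66 and R67 overlap.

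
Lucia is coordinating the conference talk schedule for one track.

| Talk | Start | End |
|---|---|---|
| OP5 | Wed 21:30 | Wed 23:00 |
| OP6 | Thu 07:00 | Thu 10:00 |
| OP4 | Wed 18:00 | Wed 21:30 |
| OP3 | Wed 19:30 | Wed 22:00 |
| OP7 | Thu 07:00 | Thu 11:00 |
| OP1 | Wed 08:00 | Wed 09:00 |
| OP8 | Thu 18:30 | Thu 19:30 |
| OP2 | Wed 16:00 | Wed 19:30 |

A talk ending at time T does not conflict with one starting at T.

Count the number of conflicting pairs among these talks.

4

Sorted by start: OP1, OP2, OP4, OP3, OP5, OP6, OP7, OP8.
OP2 starts after OP1 ends, so nothing later overlaps OP1 either.
OP4 starts before OP2 ends → OP2 and OP4 overlap.
OP3 starts exactly when OP2 ends (back-to-back, no overlap), so nothing later overlaps OP2 either.
OP3 starts before OP4 ends → OP4 and OP3 overlap.
OP5 starts exactly when OP4 ends (back-to-back, no overlap), so nothing later overlaps OP4 either.
OP5 starts before OP3 ends → OP3 and OP5 overlap.
OP6 starts after OP3 ends, so nothing later overlaps OP3 either.
OP6 starts after OP5 ends, so nothing later overlaps OP5 either.
OP7 starts before OP6 ends → OP6 and OP7 overlap.
OP8 starts after OP6 ends.
OP8 starts after OP7 ends.
Overlapping pairs: OP2 & OP4, OP3 & OP4, OP3 & OP5, OP6 & OP7 — 4 in total.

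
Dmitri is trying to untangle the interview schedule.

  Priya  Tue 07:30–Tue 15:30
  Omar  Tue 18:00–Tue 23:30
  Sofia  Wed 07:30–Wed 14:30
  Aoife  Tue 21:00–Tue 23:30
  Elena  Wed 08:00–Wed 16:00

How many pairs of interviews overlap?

Two intervals overlap when each starts before the other ends.
Sorted by start: Priya, Omar, Aoife, Sofia, Elena.
Omar starts after Priya ends; Priya is clear from here.
Aoife starts before Omar ends → Omar and Aoife overlap.
Sofia starts after Omar ends; Omar is clear from here.
Sofia starts after Aoife ends; Aoife is clear from here.
Elena starts before Sofia ends → Sofia and Elena overlap.
Overlapping pairs: Aoife & Omar, Elena & Sofia — 2 in total.

2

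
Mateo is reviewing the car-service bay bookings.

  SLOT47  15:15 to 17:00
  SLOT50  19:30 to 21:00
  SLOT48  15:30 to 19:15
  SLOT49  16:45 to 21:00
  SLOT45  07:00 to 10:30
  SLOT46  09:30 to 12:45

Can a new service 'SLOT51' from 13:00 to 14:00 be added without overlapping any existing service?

SLOT45: ends 10:30 at or before SLOT51 starts 13:00 → clear.
SLOT46: ends 12:45 at or before SLOT51 starts 13:00 → clear.
SLOT47: starts 15:15 at or after SLOT51 ends 14:00 → clear.
SLOT48: starts 15:30 at or after SLOT51 ends 14:00 → clear.
SLOT49: starts 16:45 at or after SLOT51 ends 14:00 → clear.
SLOT50: starts 19:30 at or after SLOT51 ends 14:00 → clear.

Yes — the slot is free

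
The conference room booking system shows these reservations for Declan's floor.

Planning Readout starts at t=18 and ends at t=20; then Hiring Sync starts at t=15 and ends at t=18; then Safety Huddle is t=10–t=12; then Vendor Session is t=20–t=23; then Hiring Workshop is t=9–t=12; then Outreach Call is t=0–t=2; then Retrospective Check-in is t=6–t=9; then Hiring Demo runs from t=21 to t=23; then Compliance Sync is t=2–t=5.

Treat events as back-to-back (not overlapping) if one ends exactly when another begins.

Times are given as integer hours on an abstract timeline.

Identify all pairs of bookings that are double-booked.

Sorted by start: Outreach Call, Compliance Sync, Retrospective Check-in, Hiring Workshop, Safety Huddle, Hiring Sync, Planning Readout, Vendor Session, Hiring Demo.
Compliance Sync starts exactly when Outreach Call ends (back-to-back, no overlap), so nothing later overlaps Outreach Call either.
Retrospective Check-in starts after Compliance Sync ends, so nothing later overlaps Compliance Sync either.
Hiring Workshop starts exactly when Retrospective Check-in ends (back-to-back, no overlap), so nothing later overlaps Retrospective Check-in either.
Safety Huddle starts before Hiring Workshop ends → Hiring Workshop and Safety Huddle overlap.
Hiring Sync starts after Hiring Workshop ends, so nothing later overlaps Hiring Workshop either.
Hiring Sync starts after Safety Huddle ends, so nothing later overlaps Safety Huddle either.
Planning Readout starts exactly when Hiring Sync ends (back-to-back, no overlap), so nothing later overlaps Hiring Sync either.
Vendor Session starts exactly when Planning Readout ends (back-to-back, no overlap), so nothing later overlaps Planning Readout either.
Hiring Demo starts before Vendor Session ends → Vendor Session and Hiring Demo overlap.

Hiring Demo & Vendor Session, Hiring Workshop & Safety Huddle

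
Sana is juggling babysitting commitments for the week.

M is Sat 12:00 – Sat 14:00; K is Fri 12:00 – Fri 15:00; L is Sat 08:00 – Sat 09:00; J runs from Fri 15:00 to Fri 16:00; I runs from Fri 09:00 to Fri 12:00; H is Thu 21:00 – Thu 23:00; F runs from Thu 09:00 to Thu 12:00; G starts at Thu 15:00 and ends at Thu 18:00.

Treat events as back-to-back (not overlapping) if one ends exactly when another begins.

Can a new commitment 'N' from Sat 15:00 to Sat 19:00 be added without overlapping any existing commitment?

F: ends Thu 12:00 at or before N starts Sat 15:00 → clear.
G: ends Thu 18:00 at or before N starts Sat 15:00 → clear.
H: ends Thu 23:00 at or before N starts Sat 15:00 → clear.
I: ends Fri 12:00 at or before N starts Sat 15:00 → clear.
K: ends Fri 15:00 at or before N starts Sat 15:00 → clear.
J: ends Fri 16:00 at or before N starts Sat 15:00 → clear.
L: ends Sat 09:00 at or before N starts Sat 15:00 → clear.
M: ends Sat 14:00 at or before N starts Sat 15:00 → clear.

Yes — the slot is free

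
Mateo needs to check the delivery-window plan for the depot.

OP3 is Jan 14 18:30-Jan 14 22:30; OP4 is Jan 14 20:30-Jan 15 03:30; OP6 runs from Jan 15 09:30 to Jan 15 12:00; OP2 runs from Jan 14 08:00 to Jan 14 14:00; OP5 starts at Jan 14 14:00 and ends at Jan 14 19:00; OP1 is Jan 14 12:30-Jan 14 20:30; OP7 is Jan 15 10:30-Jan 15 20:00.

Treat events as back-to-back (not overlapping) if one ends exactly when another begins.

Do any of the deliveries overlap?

Yes

Sorted by start: OP2, OP1, OP5, OP3, OP4, OP6, OP7.
OP1 starts before OP2 ends → OP2 and OP1 overlap.
That's a conflict, so the schedule is not conflict-free.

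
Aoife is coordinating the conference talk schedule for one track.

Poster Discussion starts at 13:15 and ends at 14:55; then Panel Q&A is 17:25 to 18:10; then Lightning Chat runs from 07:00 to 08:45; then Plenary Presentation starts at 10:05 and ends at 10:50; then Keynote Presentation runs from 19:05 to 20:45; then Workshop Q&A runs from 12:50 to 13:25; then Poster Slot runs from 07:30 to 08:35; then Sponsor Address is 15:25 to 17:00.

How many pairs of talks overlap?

Two intervals overlap when each starts before the other ends.
Sorted by start: Lightning Chat, Poster Slot, Plenary Presentation, Workshop Q&A, Poster Discussion, Sponsor Address, Panel Q&A, Keynote Presentation.
Poster Slot starts before Lightning Chat ends → Lightning Chat and Poster Slot overlap.
Plenary Presentation starts after Lightning Chat ends, so nothing later overlaps Lightning Chat either.
Plenary Presentation starts after Poster Slot ends, so nothing later overlaps Poster Slot either.
Workshop Q&A starts after Plenary Presentation ends, so nothing later overlaps Plenary Presentation either.
Poster Discussion starts before Workshop Q&A ends → Workshop Q&A and Poster Discussion overlap.
Sponsor Address starts after Workshop Q&A ends, so nothing later overlaps Workshop Q&A either.
Sponsor Address starts after Poster Discussion ends, so nothing later overlaps Poster Discussion either.
Panel Q&A starts after Sponsor Address ends, so nothing later overlaps Sponsor Address either.
Keynote Presentation starts after Panel Q&A ends.
Overlapping pairs: Lightning Chat & Poster Slot, Poster Discussion & Workshop Q&A — 2 in total.

2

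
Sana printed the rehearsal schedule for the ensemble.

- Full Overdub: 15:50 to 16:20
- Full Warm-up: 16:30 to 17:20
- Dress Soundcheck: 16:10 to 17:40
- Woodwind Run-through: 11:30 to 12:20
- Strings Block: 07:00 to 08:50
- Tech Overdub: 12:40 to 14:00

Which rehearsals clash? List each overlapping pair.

Dress Soundcheck & Full Overdub, Dress Soundcheck & Full Warm-up

Sorted by start: Strings Block, Woodwind Run-through, Tech Overdub, Full Overdub, Dress Soundcheck, Full Warm-up.
Woodwind Run-through starts after Strings Block ends — done with Strings Block.
Tech Overdub starts after Woodwind Run-through ends — done with Woodwind Run-through.
Full Overdub starts after Tech Overdub ends — done with Tech Overdub.
Dress Soundcheck starts before Full Overdub ends → Full Overdub and Dress Soundcheck overlap.
Full Warm-up starts after Full Overdub ends.
Full Warm-up starts before Dress Soundcheck ends → Dress Soundcheck and Full Warm-up overlap.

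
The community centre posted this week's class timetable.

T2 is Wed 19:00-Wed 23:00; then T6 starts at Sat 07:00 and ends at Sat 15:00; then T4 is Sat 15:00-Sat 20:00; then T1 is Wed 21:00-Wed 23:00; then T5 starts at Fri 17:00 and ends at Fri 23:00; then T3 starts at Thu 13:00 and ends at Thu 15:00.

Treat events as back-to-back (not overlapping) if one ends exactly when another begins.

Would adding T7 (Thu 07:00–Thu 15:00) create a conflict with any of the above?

Yes — it overlaps T3

T2: ends Wed 23:00 at or before T7 starts Thu 07:00 → clear.
T1: ends Wed 23:00 at or before T7 starts Thu 07:00 → clear.
T3: starts Thu 13:00 before T7 ends Thu 15:00, and ends Thu 15:00 after T7 starts Thu 07:00 → overlap.
T5: starts Fri 17:00 at or after T7 ends Thu 15:00 → clear.
T6: starts Sat 07:00 at or after T7 ends Thu 15:00 → clear.
T4: starts Sat 15:00 at or after T7 ends Thu 15:00 → clear.
T7 overlaps T3.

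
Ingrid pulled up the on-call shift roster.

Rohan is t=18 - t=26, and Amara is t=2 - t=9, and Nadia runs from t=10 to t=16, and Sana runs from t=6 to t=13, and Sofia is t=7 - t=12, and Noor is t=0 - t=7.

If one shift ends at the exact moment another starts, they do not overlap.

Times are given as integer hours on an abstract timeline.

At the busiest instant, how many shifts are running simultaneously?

3

Walk through starts and ends in time order (an end at T is processed before a start at T):
t=0 start Noor → 1
t=2 start Amara → 2
t=6 start Sana → 3
t=7 end Noor → 2
t=7 start Sofia → 3
t=9 end Amara → 2
t=10 start Nadia → 3
t=12 end Sofia → 2
t=13 end Sana → 1
t=16 end Nadia → 0
t=18 start Rohan → 1
t=26 end Rohan → 0
Peak is 3, at t=6 (Amara, Noor, Sana).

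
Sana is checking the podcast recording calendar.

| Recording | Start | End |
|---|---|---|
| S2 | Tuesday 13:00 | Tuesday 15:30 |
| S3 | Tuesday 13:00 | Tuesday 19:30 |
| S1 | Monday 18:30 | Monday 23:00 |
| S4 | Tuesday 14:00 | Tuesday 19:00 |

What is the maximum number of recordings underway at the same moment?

Walk through starts and ends in time order (an end at T is processed before a start at T):
Monday 18:30 start S1 → 1
Monday 23:00 end S1 → 0
Tuesday 13:00 start S2 → 1
Tuesday 13:00 start S3 → 2
Tuesday 14:00 start S4 → 3
Tuesday 15:30 end S2 → 2
Tuesday 19:00 end S4 → 1
Tuesday 19:30 end S3 → 0
Peak is 3, at Tuesday 14:00 (S2, S3, S4).

3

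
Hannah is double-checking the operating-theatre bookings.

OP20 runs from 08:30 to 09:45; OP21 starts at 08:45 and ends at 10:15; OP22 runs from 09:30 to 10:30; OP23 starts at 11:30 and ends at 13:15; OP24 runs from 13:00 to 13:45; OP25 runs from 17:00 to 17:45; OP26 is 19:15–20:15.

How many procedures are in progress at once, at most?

3

Sweep the timeline, counting +1 at each start and −1 at each end (ends before starts at a tie):
08:30 start OP20 → 1
08:45 start OP21 → 2
09:30 start OP22 → 3
09:45 end OP20 → 2
10:15 end OP21 → 1
10:30 end OP22 → 0
11:30 start OP23 → 1
13:00 start OP24 → 2
13:15 end OP23 → 1
13:45 end OP24 → 0
17:00 start OP25 → 1
17:45 end OP25 → 0
19:15 start OP26 → 1
20:15 end OP26 → 0
Peak is 3, at 09:30 (OP20, OP21, OP22).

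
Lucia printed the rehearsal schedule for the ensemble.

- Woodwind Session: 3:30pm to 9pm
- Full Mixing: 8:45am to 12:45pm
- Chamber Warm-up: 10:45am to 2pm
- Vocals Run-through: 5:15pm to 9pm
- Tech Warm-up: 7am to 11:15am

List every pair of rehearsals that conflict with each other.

Check each pair: they overlap iff neither finishes before the other starts.
Sorted by start: Tech Warm-up, Full Mixing, Chamber Warm-up, Woodwind Session, Vocals Run-through.
Full Mixing starts before Tech Warm-up ends → Tech Warm-up and Full Mixing overlap.
Chamber Warm-up starts before Tech Warm-up ends → Tech Warm-up and Chamber Warm-up overlap.
Woodwind Session starts after Tech Warm-up ends — done with Tech Warm-up.
Chamber Warm-up starts before Full Mixing ends → Full Mixing and Chamber Warm-up overlap.
Woodwind Session starts after Full Mixing ends — done with Full Mixing.
Woodwind Session starts after Chamber Warm-up ends — done with Chamber Warm-up.
Vocals Run-through starts before Woodwind Session ends → Woodwind Session and Vocals Run-through overlap.

Chamber Warm-up & Full Mixing, Chamber Warm-up & Tech Warm-up, Full Mixing & Tech Warm-up, Vocals Run-through & Woodwind Session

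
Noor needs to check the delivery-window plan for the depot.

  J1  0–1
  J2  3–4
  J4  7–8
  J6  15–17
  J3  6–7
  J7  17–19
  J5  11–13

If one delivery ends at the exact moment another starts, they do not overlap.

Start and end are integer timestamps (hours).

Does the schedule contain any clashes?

Check each pair: they overlap iff neither finishes before the other starts.
Sorted by start: J1, J2, J3, J4, J5, J6, J7.
J2 starts after J1 ends — done with J1.
J3 starts after J2 ends — done with J2.
J4 starts exactly when J3 ends (back-to-back, no overlap) — done with J3.
J5 starts after J4 ends — done with J4.
J6 starts after J5 ends — done with J5.
J7 starts exactly when J6 ends (back-to-back, no overlap).
Every pair is clear; the schedule has no overlaps.

No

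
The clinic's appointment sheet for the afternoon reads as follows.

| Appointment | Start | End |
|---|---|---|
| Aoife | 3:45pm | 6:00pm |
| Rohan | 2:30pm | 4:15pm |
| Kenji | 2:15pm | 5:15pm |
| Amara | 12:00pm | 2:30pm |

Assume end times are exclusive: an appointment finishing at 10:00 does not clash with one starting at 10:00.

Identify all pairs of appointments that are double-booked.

Two intervals overlap when each starts before the other ends.
Sorted by start: Amara, Kenji, Rohan, Aoife.
Kenji starts before Amara ends → Amara and Kenji overlap.
Rohan starts exactly when Amara ends (back-to-back, no overlap) — done with Amara.
Rohan starts before Kenji ends → Kenji and Rohan overlap.
Aoife starts before Kenji ends → Kenji and Aoife overlap.
Aoife starts before Rohan ends → Rohan and Aoife overlap.

Amara & Kenji, Aoife & Kenji, Aoife & Rohan, Kenji & Rohan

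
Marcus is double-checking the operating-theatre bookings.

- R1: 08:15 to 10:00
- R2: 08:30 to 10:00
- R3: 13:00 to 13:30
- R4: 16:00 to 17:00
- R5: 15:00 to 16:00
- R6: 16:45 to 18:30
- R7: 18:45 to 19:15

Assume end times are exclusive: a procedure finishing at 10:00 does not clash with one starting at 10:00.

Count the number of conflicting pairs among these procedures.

2

Sorted by start: R1, R2, R3, R5, R4, R6, R7.
R2 starts before R1 ends → R1 and R2 overlap.
R3 starts after R1 ends — done with R1.
R3 starts after R2 ends — done with R2.
R5 starts after R3 ends — done with R3.
R4 starts exactly when R5 ends (back-to-back, no overlap) — done with R5.
R6 starts before R4 ends → R4 and R6 overlap.
R7 starts after R4 ends.
R7 starts after R6 ends.
Overlapping pairs: R1 & R2, R4 & R6 — 2 in total.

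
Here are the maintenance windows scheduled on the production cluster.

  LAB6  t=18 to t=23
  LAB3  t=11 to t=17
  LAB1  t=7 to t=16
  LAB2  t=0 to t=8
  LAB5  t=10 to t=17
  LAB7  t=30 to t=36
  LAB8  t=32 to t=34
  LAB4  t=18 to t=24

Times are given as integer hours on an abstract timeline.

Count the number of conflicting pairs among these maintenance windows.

6

Check each pair: they overlap iff neither finishes before the other starts.
Sorted by start: LAB2, LAB1, LAB5, LAB3, LAB4, LAB6, LAB7, LAB8.
LAB1 starts before LAB2 ends → LAB2 and LAB1 overlap.
LAB5 starts after LAB2 ends, so nothing later overlaps LAB2 either.
LAB5 starts before LAB1 ends → LAB1 and LAB5 overlap.
LAB3 starts before LAB1 ends → LAB1 and LAB3 overlap.
LAB4 starts after LAB1 ends, so nothing later overlaps LAB1 either.
LAB3 starts before LAB5 ends → LAB5 and LAB3 overlap.
LAB4 starts after LAB5 ends, so nothing later overlaps LAB5 either.
LAB4 starts after LAB3 ends, so nothing later overlaps LAB3 either.
LAB6 starts before LAB4 ends → LAB4 and LAB6 overlap.
LAB7 starts after LAB4 ends, so nothing later overlaps LAB4 either.
LAB7 starts after LAB6 ends, so nothing later overlaps LAB6 either.
LAB8 starts before LAB7 ends → LAB7 and LAB8 overlap.
Overlapping pairs: LAB1 & LAB2, LAB1 & LAB3, LAB1 & LAB5, LAB3 & LAB5, LAB4 & LAB6, LAB7 & LAB8 — 6 in total.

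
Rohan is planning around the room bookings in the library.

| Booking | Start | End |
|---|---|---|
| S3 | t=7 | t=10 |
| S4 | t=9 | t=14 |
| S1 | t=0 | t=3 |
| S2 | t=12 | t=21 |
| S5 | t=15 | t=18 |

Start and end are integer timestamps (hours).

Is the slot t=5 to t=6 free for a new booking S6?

Yes — the slot is free

S1: ends t=3 at or before S6 starts t=5 → clear.
S3: starts t=7 at or after S6 ends t=6 → clear.
S4: starts t=9 at or after S6 ends t=6 → clear.
S2: starts t=12 at or after S6 ends t=6 → clear.
S5: starts t=15 at or after S6 ends t=6 → clear.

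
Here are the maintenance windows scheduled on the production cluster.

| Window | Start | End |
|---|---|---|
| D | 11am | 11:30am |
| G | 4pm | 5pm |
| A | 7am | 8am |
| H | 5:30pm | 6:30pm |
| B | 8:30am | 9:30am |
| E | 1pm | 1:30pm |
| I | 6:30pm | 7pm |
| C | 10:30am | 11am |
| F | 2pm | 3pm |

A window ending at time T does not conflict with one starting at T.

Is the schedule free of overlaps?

Check each pair: they overlap iff neither finishes before the other starts.
Sorted by start: A, B, C, D, E, F, G, H, I.
B starts after A ends; A is clear from here.
C starts after B ends; B is clear from here.
D starts exactly when C ends (back-to-back, no overlap); C is clear from here.
E starts after D ends; D is clear from here.
F starts after E ends; E is clear from here.
G starts after F ends; F is clear from here.
H starts after G ends; G is clear from here.
I starts exactly when H ends (back-to-back, no overlap).
Every pair is clear; the schedule has no overlaps.

Yes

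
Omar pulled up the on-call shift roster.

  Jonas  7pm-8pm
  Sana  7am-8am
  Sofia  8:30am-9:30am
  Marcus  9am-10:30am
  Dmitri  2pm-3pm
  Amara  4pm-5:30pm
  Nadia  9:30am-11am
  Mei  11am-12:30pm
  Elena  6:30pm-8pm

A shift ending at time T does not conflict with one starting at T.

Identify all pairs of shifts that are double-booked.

Elena & Jonas, Marcus & Nadia, Marcus & Sofia

Two intervals overlap when each starts before the other ends.
Sorted by start: Sana, Sofia, Marcus, Nadia, Mei, Dmitri, Amara, Elena, Jonas.
Sofia starts after Sana ends, so nothing later overlaps Sana either.
Marcus starts before Sofia ends → Sofia and Marcus overlap.
Nadia starts exactly when Sofia ends (back-to-back, no overlap), so nothing later overlaps Sofia either.
Nadia starts before Marcus ends → Marcus and Nadia overlap.
Mei starts after Marcus ends, so nothing later overlaps Marcus either.
Mei starts exactly when Nadia ends (back-to-back, no overlap), so nothing later overlaps Nadia either.
Dmitri starts after Mei ends, so nothing later overlaps Mei either.
Amara starts after Dmitri ends, so nothing later overlaps Dmitri either.
Elena starts after Amara ends, so nothing later overlaps Amara either.
Jonas starts before Elena ends → Elena and Jonas overlap.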